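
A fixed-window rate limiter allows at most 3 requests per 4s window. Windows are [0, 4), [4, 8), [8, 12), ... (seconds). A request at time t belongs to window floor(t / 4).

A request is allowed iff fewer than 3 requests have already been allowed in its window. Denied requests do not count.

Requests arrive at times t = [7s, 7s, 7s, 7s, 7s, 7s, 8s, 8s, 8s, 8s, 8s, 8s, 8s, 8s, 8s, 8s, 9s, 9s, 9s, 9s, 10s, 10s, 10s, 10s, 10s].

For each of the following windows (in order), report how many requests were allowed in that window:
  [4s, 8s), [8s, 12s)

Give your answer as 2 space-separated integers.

Processing requests:
  req#1 t=7s (window 1): ALLOW
  req#2 t=7s (window 1): ALLOW
  req#3 t=7s (window 1): ALLOW
  req#4 t=7s (window 1): DENY
  req#5 t=7s (window 1): DENY
  req#6 t=7s (window 1): DENY
  req#7 t=8s (window 2): ALLOW
  req#8 t=8s (window 2): ALLOW
  req#9 t=8s (window 2): ALLOW
  req#10 t=8s (window 2): DENY
  req#11 t=8s (window 2): DENY
  req#12 t=8s (window 2): DENY
  req#13 t=8s (window 2): DENY
  req#14 t=8s (window 2): DENY
  req#15 t=8s (window 2): DENY
  req#16 t=8s (window 2): DENY
  req#17 t=9s (window 2): DENY
  req#18 t=9s (window 2): DENY
  req#19 t=9s (window 2): DENY
  req#20 t=9s (window 2): DENY
  req#21 t=10s (window 2): DENY
  req#22 t=10s (window 2): DENY
  req#23 t=10s (window 2): DENY
  req#24 t=10s (window 2): DENY
  req#25 t=10s (window 2): DENY

Allowed counts by window: 3 3

Answer: 3 3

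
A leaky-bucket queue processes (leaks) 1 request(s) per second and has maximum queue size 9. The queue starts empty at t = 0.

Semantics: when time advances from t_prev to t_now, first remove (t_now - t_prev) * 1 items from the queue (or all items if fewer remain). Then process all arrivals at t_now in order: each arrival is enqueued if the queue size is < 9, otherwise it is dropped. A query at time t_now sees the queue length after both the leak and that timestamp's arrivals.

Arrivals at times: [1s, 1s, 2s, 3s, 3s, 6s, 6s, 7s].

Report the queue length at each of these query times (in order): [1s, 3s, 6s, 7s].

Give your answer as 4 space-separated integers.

Answer: 2 3 2 2

Derivation:
Queue lengths at query times:
  query t=1s: backlog = 2
  query t=3s: backlog = 3
  query t=6s: backlog = 2
  query t=7s: backlog = 2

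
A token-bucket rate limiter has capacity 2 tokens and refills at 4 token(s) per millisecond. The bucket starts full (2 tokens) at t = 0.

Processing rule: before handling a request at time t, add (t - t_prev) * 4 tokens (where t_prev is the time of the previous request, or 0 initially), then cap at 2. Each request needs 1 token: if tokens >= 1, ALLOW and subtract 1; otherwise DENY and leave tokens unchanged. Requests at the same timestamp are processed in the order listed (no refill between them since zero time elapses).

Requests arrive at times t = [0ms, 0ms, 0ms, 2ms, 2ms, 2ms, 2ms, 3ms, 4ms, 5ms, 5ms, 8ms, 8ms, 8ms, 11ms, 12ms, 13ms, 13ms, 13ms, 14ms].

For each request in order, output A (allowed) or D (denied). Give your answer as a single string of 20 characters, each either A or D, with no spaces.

Simulating step by step:
  req#1 t=0ms: ALLOW
  req#2 t=0ms: ALLOW
  req#3 t=0ms: DENY
  req#4 t=2ms: ALLOW
  req#5 t=2ms: ALLOW
  req#6 t=2ms: DENY
  req#7 t=2ms: DENY
  req#8 t=3ms: ALLOW
  req#9 t=4ms: ALLOW
  req#10 t=5ms: ALLOW
  req#11 t=5ms: ALLOW
  req#12 t=8ms: ALLOW
  req#13 t=8ms: ALLOW
  req#14 t=8ms: DENY
  req#15 t=11ms: ALLOW
  req#16 t=12ms: ALLOW
  req#17 t=13ms: ALLOW
  req#18 t=13ms: ALLOW
  req#19 t=13ms: DENY
  req#20 t=14ms: ALLOW

Answer: AADAADDAAAAAADAAAADA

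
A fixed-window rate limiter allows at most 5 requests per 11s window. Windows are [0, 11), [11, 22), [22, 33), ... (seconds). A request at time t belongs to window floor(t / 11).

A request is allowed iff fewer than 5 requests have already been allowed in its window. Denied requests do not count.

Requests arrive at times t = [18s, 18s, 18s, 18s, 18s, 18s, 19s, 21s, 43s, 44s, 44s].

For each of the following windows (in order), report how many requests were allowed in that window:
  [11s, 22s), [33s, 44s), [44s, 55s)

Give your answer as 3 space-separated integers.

Processing requests:
  req#1 t=18s (window 1): ALLOW
  req#2 t=18s (window 1): ALLOW
  req#3 t=18s (window 1): ALLOW
  req#4 t=18s (window 1): ALLOW
  req#5 t=18s (window 1): ALLOW
  req#6 t=18s (window 1): DENY
  req#7 t=19s (window 1): DENY
  req#8 t=21s (window 1): DENY
  req#9 t=43s (window 3): ALLOW
  req#10 t=44s (window 4): ALLOW
  req#11 t=44s (window 4): ALLOW

Allowed counts by window: 5 1 2

Answer: 5 1 2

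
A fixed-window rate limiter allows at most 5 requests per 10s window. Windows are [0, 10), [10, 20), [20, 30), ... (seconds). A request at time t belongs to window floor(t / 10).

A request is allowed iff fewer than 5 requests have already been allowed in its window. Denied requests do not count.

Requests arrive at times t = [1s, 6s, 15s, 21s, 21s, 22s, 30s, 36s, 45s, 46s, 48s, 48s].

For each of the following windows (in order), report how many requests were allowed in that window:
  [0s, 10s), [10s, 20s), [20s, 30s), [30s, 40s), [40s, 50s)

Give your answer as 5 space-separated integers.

Answer: 2 1 3 2 4

Derivation:
Processing requests:
  req#1 t=1s (window 0): ALLOW
  req#2 t=6s (window 0): ALLOW
  req#3 t=15s (window 1): ALLOW
  req#4 t=21s (window 2): ALLOW
  req#5 t=21s (window 2): ALLOW
  req#6 t=22s (window 2): ALLOW
  req#7 t=30s (window 3): ALLOW
  req#8 t=36s (window 3): ALLOW
  req#9 t=45s (window 4): ALLOW
  req#10 t=46s (window 4): ALLOW
  req#11 t=48s (window 4): ALLOW
  req#12 t=48s (window 4): ALLOW

Allowed counts by window: 2 1 3 2 4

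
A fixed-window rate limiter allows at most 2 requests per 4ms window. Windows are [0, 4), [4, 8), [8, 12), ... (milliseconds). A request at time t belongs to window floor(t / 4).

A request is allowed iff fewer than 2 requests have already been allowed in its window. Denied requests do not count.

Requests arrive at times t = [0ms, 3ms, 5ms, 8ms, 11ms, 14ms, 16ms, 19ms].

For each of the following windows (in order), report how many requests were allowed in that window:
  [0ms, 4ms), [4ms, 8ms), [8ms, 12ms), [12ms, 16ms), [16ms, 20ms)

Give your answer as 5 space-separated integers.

Processing requests:
  req#1 t=0ms (window 0): ALLOW
  req#2 t=3ms (window 0): ALLOW
  req#3 t=5ms (window 1): ALLOW
  req#4 t=8ms (window 2): ALLOW
  req#5 t=11ms (window 2): ALLOW
  req#6 t=14ms (window 3): ALLOW
  req#7 t=16ms (window 4): ALLOW
  req#8 t=19ms (window 4): ALLOW

Allowed counts by window: 2 1 2 1 2

Answer: 2 1 2 1 2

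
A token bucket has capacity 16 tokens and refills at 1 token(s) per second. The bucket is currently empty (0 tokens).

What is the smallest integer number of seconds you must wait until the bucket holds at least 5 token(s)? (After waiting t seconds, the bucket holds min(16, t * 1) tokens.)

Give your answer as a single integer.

Answer: 5

Derivation:
Need t * 1 >= 5, so t >= 5/1.
Smallest integer t = ceil(5/1) = 5.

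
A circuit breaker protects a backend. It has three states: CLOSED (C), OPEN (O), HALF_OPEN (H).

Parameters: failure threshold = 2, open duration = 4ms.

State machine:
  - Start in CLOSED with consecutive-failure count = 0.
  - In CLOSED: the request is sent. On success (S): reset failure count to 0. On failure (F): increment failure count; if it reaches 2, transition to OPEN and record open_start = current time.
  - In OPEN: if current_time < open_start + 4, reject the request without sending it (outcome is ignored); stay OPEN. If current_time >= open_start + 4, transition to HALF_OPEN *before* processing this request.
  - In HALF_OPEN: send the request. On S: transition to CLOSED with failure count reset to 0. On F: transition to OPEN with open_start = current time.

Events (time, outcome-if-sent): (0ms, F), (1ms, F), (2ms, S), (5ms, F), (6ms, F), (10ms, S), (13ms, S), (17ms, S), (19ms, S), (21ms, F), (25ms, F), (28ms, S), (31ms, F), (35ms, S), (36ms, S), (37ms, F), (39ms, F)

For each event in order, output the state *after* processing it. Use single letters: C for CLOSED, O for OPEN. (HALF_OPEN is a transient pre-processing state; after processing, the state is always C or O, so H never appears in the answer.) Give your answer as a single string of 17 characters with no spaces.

Answer: COOOOCCCCCOOOCCCO

Derivation:
State after each event:
  event#1 t=0ms outcome=F: state=CLOSED
  event#2 t=1ms outcome=F: state=OPEN
  event#3 t=2ms outcome=S: state=OPEN
  event#4 t=5ms outcome=F: state=OPEN
  event#5 t=6ms outcome=F: state=OPEN
  event#6 t=10ms outcome=S: state=CLOSED
  event#7 t=13ms outcome=S: state=CLOSED
  event#8 t=17ms outcome=S: state=CLOSED
  event#9 t=19ms outcome=S: state=CLOSED
  event#10 t=21ms outcome=F: state=CLOSED
  event#11 t=25ms outcome=F: state=OPEN
  event#12 t=28ms outcome=S: state=OPEN
  event#13 t=31ms outcome=F: state=OPEN
  event#14 t=35ms outcome=S: state=CLOSED
  event#15 t=36ms outcome=S: state=CLOSED
  event#16 t=37ms outcome=F: state=CLOSED
  event#17 t=39ms outcome=F: state=OPEN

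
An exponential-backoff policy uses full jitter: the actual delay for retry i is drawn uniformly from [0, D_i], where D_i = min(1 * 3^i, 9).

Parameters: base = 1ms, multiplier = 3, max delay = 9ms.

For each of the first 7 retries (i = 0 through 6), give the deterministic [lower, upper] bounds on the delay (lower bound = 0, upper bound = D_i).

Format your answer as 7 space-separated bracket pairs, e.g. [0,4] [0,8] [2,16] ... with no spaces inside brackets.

Answer: [0,1] [0,3] [0,9] [0,9] [0,9] [0,9] [0,9]

Derivation:
Computing bounds per retry:
  i=0: D_i=min(1*3^0,9)=1, bounds=[0,1]
  i=1: D_i=min(1*3^1,9)=3, bounds=[0,3]
  i=2: D_i=min(1*3^2,9)=9, bounds=[0,9]
  i=3: D_i=min(1*3^3,9)=9, bounds=[0,9]
  i=4: D_i=min(1*3^4,9)=9, bounds=[0,9]
  i=5: D_i=min(1*3^5,9)=9, bounds=[0,9]
  i=6: D_i=min(1*3^6,9)=9, bounds=[0,9]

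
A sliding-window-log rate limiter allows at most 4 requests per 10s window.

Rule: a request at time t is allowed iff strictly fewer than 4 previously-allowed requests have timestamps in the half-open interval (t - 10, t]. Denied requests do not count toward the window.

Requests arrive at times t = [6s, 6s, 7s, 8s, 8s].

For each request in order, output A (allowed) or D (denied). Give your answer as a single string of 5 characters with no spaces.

Answer: AAAAD

Derivation:
Tracking allowed requests in the window:
  req#1 t=6s: ALLOW
  req#2 t=6s: ALLOW
  req#3 t=7s: ALLOW
  req#4 t=8s: ALLOW
  req#5 t=8s: DENY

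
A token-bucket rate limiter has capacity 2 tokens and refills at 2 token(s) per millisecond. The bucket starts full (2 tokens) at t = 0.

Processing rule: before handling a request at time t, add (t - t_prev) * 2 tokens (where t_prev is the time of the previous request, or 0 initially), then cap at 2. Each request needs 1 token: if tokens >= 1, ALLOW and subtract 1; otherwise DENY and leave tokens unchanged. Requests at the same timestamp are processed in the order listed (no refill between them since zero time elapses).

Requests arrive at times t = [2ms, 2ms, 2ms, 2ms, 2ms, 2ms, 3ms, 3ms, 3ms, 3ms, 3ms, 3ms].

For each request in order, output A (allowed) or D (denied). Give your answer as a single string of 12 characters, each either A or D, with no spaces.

Simulating step by step:
  req#1 t=2ms: ALLOW
  req#2 t=2ms: ALLOW
  req#3 t=2ms: DENY
  req#4 t=2ms: DENY
  req#5 t=2ms: DENY
  req#6 t=2ms: DENY
  req#7 t=3ms: ALLOW
  req#8 t=3ms: ALLOW
  req#9 t=3ms: DENY
  req#10 t=3ms: DENY
  req#11 t=3ms: DENY
  req#12 t=3ms: DENY

Answer: AADDDDAADDDD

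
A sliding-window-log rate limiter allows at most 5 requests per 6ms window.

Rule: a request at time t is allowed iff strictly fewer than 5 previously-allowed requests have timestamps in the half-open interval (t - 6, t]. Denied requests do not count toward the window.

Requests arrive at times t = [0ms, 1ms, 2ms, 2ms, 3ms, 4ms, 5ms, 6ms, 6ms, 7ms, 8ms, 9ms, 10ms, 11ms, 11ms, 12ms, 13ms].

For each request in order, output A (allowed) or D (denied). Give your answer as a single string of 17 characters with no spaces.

Tracking allowed requests in the window:
  req#1 t=0ms: ALLOW
  req#2 t=1ms: ALLOW
  req#3 t=2ms: ALLOW
  req#4 t=2ms: ALLOW
  req#5 t=3ms: ALLOW
  req#6 t=4ms: DENY
  req#7 t=5ms: DENY
  req#8 t=6ms: ALLOW
  req#9 t=6ms: DENY
  req#10 t=7ms: ALLOW
  req#11 t=8ms: ALLOW
  req#12 t=9ms: ALLOW
  req#13 t=10ms: ALLOW
  req#14 t=11ms: DENY
  req#15 t=11ms: DENY
  req#16 t=12ms: ALLOW
  req#17 t=13ms: ALLOW

Answer: AAAAADDADAAAADDAA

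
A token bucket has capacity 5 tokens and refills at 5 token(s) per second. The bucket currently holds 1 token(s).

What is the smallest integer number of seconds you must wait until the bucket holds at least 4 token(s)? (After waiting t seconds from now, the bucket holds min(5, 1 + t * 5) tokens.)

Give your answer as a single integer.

Answer: 1

Derivation:
Need 1 + t * 5 >= 4, so t >= 3/5.
Smallest integer t = ceil(3/5) = 1.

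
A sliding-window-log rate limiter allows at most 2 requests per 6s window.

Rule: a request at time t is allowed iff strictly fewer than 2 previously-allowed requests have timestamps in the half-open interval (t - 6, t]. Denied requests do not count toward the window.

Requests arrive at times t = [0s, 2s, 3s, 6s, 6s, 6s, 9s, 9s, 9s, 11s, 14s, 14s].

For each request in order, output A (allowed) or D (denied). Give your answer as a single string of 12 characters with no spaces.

Tracking allowed requests in the window:
  req#1 t=0s: ALLOW
  req#2 t=2s: ALLOW
  req#3 t=3s: DENY
  req#4 t=6s: ALLOW
  req#5 t=6s: DENY
  req#6 t=6s: DENY
  req#7 t=9s: ALLOW
  req#8 t=9s: DENY
  req#9 t=9s: DENY
  req#10 t=11s: DENY
  req#11 t=14s: ALLOW
  req#12 t=14s: DENY

Answer: AADADDADDDAD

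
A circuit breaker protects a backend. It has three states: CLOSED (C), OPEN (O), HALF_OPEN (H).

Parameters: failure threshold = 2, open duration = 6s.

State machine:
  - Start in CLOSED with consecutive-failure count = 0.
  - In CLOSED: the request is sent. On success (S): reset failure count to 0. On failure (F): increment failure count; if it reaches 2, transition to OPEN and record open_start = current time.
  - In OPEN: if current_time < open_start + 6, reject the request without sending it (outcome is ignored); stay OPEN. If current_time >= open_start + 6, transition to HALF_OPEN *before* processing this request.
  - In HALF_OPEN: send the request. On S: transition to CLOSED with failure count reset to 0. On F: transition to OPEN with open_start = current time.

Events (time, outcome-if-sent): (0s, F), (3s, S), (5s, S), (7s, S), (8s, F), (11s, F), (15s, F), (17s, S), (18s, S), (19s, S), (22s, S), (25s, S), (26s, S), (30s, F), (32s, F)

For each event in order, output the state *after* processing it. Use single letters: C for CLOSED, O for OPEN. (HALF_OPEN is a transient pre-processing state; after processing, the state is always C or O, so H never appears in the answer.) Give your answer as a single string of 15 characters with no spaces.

State after each event:
  event#1 t=0s outcome=F: state=CLOSED
  event#2 t=3s outcome=S: state=CLOSED
  event#3 t=5s outcome=S: state=CLOSED
  event#4 t=7s outcome=S: state=CLOSED
  event#5 t=8s outcome=F: state=CLOSED
  event#6 t=11s outcome=F: state=OPEN
  event#7 t=15s outcome=F: state=OPEN
  event#8 t=17s outcome=S: state=CLOSED
  event#9 t=18s outcome=S: state=CLOSED
  event#10 t=19s outcome=S: state=CLOSED
  event#11 t=22s outcome=S: state=CLOSED
  event#12 t=25s outcome=S: state=CLOSED
  event#13 t=26s outcome=S: state=CLOSED
  event#14 t=30s outcome=F: state=CLOSED
  event#15 t=32s outcome=F: state=OPEN

Answer: CCCCCOOCCCCCCCO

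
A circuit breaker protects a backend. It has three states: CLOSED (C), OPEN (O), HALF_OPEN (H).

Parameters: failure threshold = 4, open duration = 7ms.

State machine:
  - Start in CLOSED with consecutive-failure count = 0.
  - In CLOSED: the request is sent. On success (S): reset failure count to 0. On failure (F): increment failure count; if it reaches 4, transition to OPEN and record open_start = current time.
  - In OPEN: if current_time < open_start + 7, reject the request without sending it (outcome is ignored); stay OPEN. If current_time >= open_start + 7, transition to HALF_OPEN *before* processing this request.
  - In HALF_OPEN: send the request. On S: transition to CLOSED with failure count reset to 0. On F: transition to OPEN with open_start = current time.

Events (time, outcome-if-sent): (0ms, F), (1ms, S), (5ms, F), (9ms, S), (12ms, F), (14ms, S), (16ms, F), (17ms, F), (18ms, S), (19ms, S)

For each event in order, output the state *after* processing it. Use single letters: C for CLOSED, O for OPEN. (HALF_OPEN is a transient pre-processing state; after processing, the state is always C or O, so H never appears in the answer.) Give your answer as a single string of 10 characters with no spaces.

State after each event:
  event#1 t=0ms outcome=F: state=CLOSED
  event#2 t=1ms outcome=S: state=CLOSED
  event#3 t=5ms outcome=F: state=CLOSED
  event#4 t=9ms outcome=S: state=CLOSED
  event#5 t=12ms outcome=F: state=CLOSED
  event#6 t=14ms outcome=S: state=CLOSED
  event#7 t=16ms outcome=F: state=CLOSED
  event#8 t=17ms outcome=F: state=CLOSED
  event#9 t=18ms outcome=S: state=CLOSED
  event#10 t=19ms outcome=S: state=CLOSED

Answer: CCCCCCCCCC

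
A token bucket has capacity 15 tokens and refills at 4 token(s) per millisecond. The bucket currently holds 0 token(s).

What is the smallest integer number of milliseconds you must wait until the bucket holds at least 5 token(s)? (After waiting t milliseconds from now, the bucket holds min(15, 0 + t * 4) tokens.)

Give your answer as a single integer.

Answer: 2

Derivation:
Need 0 + t * 4 >= 5, so t >= 5/4.
Smallest integer t = ceil(5/4) = 2.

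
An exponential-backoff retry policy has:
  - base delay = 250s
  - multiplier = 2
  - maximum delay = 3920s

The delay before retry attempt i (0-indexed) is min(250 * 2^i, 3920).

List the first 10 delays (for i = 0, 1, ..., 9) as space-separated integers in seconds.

Answer: 250 500 1000 2000 3920 3920 3920 3920 3920 3920

Derivation:
Computing each delay:
  i=0: min(250*2^0, 3920) = 250
  i=1: min(250*2^1, 3920) = 500
  i=2: min(250*2^2, 3920) = 1000
  i=3: min(250*2^3, 3920) = 2000
  i=4: min(250*2^4, 3920) = 3920
  i=5: min(250*2^5, 3920) = 3920
  i=6: min(250*2^6, 3920) = 3920
  i=7: min(250*2^7, 3920) = 3920
  i=8: min(250*2^8, 3920) = 3920
  i=9: min(250*2^9, 3920) = 3920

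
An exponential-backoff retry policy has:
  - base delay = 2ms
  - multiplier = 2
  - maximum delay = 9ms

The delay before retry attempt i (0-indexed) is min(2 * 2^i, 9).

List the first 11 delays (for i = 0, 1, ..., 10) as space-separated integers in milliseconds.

Answer: 2 4 8 9 9 9 9 9 9 9 9

Derivation:
Computing each delay:
  i=0: min(2*2^0, 9) = 2
  i=1: min(2*2^1, 9) = 4
  i=2: min(2*2^2, 9) = 8
  i=3: min(2*2^3, 9) = 9
  i=4: min(2*2^4, 9) = 9
  i=5: min(2*2^5, 9) = 9
  i=6: min(2*2^6, 9) = 9
  i=7: min(2*2^7, 9) = 9
  i=8: min(2*2^8, 9) = 9
  i=9: min(2*2^9, 9) = 9
  i=10: min(2*2^10, 9) = 9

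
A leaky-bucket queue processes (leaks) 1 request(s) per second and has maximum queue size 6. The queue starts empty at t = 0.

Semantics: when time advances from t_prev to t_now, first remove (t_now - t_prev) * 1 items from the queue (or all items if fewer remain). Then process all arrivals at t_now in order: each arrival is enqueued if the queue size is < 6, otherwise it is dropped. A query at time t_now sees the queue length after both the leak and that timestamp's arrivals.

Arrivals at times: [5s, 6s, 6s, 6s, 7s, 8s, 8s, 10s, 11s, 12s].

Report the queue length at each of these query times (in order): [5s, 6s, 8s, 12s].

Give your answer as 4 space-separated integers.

Queue lengths at query times:
  query t=5s: backlog = 1
  query t=6s: backlog = 3
  query t=8s: backlog = 4
  query t=12s: backlog = 3

Answer: 1 3 4 3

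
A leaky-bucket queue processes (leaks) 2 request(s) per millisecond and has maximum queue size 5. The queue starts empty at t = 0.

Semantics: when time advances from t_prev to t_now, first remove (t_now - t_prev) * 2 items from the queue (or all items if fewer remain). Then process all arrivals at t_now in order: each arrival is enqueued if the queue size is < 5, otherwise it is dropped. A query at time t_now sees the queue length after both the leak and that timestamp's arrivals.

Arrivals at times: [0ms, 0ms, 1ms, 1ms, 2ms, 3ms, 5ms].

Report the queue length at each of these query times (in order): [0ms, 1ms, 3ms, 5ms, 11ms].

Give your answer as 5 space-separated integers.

Answer: 2 2 1 1 0

Derivation:
Queue lengths at query times:
  query t=0ms: backlog = 2
  query t=1ms: backlog = 2
  query t=3ms: backlog = 1
  query t=5ms: backlog = 1
  query t=11ms: backlog = 0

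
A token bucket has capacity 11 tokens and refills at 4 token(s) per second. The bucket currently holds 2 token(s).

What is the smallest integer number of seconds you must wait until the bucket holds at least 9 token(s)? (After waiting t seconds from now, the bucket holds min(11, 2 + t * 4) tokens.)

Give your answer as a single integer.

Answer: 2

Derivation:
Need 2 + t * 4 >= 9, so t >= 7/4.
Smallest integer t = ceil(7/4) = 2.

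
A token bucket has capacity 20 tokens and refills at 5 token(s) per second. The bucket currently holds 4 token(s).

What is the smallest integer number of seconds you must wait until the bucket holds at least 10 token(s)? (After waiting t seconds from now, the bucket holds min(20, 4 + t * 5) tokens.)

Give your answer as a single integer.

Answer: 2

Derivation:
Need 4 + t * 5 >= 10, so t >= 6/5.
Smallest integer t = ceil(6/5) = 2.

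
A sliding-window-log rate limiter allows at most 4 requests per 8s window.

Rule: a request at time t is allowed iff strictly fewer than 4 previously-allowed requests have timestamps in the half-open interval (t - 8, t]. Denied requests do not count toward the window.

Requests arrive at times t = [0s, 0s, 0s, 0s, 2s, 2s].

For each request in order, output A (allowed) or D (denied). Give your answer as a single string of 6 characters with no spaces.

Answer: AAAADD

Derivation:
Tracking allowed requests in the window:
  req#1 t=0s: ALLOW
  req#2 t=0s: ALLOW
  req#3 t=0s: ALLOW
  req#4 t=0s: ALLOW
  req#5 t=2s: DENY
  req#6 t=2s: DENY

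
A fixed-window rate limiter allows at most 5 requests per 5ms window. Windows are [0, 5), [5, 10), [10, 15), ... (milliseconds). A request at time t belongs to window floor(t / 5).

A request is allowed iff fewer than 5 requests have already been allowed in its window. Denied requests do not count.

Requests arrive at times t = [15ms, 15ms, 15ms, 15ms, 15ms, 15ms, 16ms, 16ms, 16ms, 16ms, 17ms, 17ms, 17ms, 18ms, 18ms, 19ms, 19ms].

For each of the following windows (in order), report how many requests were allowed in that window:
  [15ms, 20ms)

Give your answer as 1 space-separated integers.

Processing requests:
  req#1 t=15ms (window 3): ALLOW
  req#2 t=15ms (window 3): ALLOW
  req#3 t=15ms (window 3): ALLOW
  req#4 t=15ms (window 3): ALLOW
  req#5 t=15ms (window 3): ALLOW
  req#6 t=15ms (window 3): DENY
  req#7 t=16ms (window 3): DENY
  req#8 t=16ms (window 3): DENY
  req#9 t=16ms (window 3): DENY
  req#10 t=16ms (window 3): DENY
  req#11 t=17ms (window 3): DENY
  req#12 t=17ms (window 3): DENY
  req#13 t=17ms (window 3): DENY
  req#14 t=18ms (window 3): DENY
  req#15 t=18ms (window 3): DENY
  req#16 t=19ms (window 3): DENY
  req#17 t=19ms (window 3): DENY

Allowed counts by window: 5

Answer: 5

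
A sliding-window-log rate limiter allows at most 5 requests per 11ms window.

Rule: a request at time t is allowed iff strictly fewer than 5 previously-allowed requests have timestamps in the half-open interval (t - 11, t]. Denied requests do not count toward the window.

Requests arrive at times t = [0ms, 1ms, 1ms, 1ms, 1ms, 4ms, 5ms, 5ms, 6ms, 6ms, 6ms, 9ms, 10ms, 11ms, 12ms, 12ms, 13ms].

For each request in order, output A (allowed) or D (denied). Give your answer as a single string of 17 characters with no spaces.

Answer: AAAAADDDDDDDDAAAA

Derivation:
Tracking allowed requests in the window:
  req#1 t=0ms: ALLOW
  req#2 t=1ms: ALLOW
  req#3 t=1ms: ALLOW
  req#4 t=1ms: ALLOW
  req#5 t=1ms: ALLOW
  req#6 t=4ms: DENY
  req#7 t=5ms: DENY
  req#8 t=5ms: DENY
  req#9 t=6ms: DENY
  req#10 t=6ms: DENY
  req#11 t=6ms: DENY
  req#12 t=9ms: DENY
  req#13 t=10ms: DENY
  req#14 t=11ms: ALLOW
  req#15 t=12ms: ALLOW
  req#16 t=12ms: ALLOW
  req#17 t=13ms: ALLOW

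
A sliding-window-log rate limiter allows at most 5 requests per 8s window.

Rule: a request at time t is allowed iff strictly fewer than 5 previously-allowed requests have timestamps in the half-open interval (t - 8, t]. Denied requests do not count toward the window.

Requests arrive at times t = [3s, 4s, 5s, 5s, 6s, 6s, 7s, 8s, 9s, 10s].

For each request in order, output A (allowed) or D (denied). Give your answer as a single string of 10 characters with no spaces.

Answer: AAAAADDDDD

Derivation:
Tracking allowed requests in the window:
  req#1 t=3s: ALLOW
  req#2 t=4s: ALLOW
  req#3 t=5s: ALLOW
  req#4 t=5s: ALLOW
  req#5 t=6s: ALLOW
  req#6 t=6s: DENY
  req#7 t=7s: DENY
  req#8 t=8s: DENY
  req#9 t=9s: DENY
  req#10 t=10s: DENY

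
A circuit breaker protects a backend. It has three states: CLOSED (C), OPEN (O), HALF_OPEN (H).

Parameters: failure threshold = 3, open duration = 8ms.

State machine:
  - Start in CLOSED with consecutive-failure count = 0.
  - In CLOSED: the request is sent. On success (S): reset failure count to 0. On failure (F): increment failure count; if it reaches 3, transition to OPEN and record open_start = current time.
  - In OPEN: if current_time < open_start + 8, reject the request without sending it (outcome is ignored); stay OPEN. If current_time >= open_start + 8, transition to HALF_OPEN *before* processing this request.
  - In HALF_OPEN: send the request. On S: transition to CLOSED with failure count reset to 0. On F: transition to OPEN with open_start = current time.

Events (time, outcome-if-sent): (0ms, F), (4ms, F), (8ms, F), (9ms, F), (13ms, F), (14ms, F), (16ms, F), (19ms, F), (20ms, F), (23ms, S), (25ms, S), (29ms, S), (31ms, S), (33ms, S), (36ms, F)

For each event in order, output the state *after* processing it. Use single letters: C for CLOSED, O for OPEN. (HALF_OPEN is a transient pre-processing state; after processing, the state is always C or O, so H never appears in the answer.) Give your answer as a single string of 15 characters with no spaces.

State after each event:
  event#1 t=0ms outcome=F: state=CLOSED
  event#2 t=4ms outcome=F: state=CLOSED
  event#3 t=8ms outcome=F: state=OPEN
  event#4 t=9ms outcome=F: state=OPEN
  event#5 t=13ms outcome=F: state=OPEN
  event#6 t=14ms outcome=F: state=OPEN
  event#7 t=16ms outcome=F: state=OPEN
  event#8 t=19ms outcome=F: state=OPEN
  event#9 t=20ms outcome=F: state=OPEN
  event#10 t=23ms outcome=S: state=OPEN
  event#11 t=25ms outcome=S: state=CLOSED
  event#12 t=29ms outcome=S: state=CLOSED
  event#13 t=31ms outcome=S: state=CLOSED
  event#14 t=33ms outcome=S: state=CLOSED
  event#15 t=36ms outcome=F: state=CLOSED

Answer: CCOOOOOOOOCCCCC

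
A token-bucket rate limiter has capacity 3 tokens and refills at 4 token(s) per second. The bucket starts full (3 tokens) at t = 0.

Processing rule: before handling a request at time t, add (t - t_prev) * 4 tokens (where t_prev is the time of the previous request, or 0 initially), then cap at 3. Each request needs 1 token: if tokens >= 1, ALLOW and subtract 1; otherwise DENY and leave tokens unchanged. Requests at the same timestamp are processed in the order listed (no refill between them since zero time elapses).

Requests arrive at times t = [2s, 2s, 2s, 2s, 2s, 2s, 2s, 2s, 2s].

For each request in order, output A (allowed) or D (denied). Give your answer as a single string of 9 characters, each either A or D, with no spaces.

Simulating step by step:
  req#1 t=2s: ALLOW
  req#2 t=2s: ALLOW
  req#3 t=2s: ALLOW
  req#4 t=2s: DENY
  req#5 t=2s: DENY
  req#6 t=2s: DENY
  req#7 t=2s: DENY
  req#8 t=2s: DENY
  req#9 t=2s: DENY

Answer: AAADDDDDD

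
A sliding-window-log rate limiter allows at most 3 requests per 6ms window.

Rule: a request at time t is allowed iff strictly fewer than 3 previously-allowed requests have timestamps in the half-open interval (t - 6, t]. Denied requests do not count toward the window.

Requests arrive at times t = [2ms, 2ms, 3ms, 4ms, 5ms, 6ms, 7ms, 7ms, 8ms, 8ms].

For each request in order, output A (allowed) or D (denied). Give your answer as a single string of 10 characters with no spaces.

Answer: AAADDDDDAA

Derivation:
Tracking allowed requests in the window:
  req#1 t=2ms: ALLOW
  req#2 t=2ms: ALLOW
  req#3 t=3ms: ALLOW
  req#4 t=4ms: DENY
  req#5 t=5ms: DENY
  req#6 t=6ms: DENY
  req#7 t=7ms: DENY
  req#8 t=7ms: DENY
  req#9 t=8ms: ALLOW
  req#10 t=8ms: ALLOW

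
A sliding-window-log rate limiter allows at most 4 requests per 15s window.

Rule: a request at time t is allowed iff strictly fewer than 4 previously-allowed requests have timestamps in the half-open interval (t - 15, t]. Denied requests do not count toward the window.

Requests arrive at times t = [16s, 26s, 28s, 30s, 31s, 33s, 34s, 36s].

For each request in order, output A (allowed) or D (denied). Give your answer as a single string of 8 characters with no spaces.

Tracking allowed requests in the window:
  req#1 t=16s: ALLOW
  req#2 t=26s: ALLOW
  req#3 t=28s: ALLOW
  req#4 t=30s: ALLOW
  req#5 t=31s: ALLOW
  req#6 t=33s: DENY
  req#7 t=34s: DENY
  req#8 t=36s: DENY

Answer: AAAAADDD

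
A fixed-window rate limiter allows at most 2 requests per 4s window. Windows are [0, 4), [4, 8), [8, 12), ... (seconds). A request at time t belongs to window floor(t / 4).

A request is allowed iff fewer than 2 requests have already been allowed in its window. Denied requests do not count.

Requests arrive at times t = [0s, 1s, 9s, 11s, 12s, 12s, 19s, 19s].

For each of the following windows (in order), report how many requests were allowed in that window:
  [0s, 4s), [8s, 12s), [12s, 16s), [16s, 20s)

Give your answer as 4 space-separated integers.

Processing requests:
  req#1 t=0s (window 0): ALLOW
  req#2 t=1s (window 0): ALLOW
  req#3 t=9s (window 2): ALLOW
  req#4 t=11s (window 2): ALLOW
  req#5 t=12s (window 3): ALLOW
  req#6 t=12s (window 3): ALLOW
  req#7 t=19s (window 4): ALLOW
  req#8 t=19s (window 4): ALLOW

Allowed counts by window: 2 2 2 2

Answer: 2 2 2 2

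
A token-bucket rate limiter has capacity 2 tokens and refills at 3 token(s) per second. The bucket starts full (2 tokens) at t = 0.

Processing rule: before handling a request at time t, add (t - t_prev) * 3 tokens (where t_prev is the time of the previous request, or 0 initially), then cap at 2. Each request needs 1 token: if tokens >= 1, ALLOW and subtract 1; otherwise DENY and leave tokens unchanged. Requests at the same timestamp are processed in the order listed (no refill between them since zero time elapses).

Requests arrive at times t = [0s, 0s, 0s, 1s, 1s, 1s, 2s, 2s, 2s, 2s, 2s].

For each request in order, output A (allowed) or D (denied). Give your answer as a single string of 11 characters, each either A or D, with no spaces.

Answer: AADAADAADDD

Derivation:
Simulating step by step:
  req#1 t=0s: ALLOW
  req#2 t=0s: ALLOW
  req#3 t=0s: DENY
  req#4 t=1s: ALLOW
  req#5 t=1s: ALLOW
  req#6 t=1s: DENY
  req#7 t=2s: ALLOW
  req#8 t=2s: ALLOW
  req#9 t=2s: DENY
  req#10 t=2s: DENY
  req#11 t=2s: DENY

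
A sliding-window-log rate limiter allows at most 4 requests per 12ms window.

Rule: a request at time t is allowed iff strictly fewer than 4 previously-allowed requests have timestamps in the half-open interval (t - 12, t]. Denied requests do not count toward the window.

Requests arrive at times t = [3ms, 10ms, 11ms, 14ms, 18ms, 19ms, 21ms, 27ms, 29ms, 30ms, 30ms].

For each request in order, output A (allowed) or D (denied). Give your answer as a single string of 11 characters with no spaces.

Answer: AAAAADDAAAA

Derivation:
Tracking allowed requests in the window:
  req#1 t=3ms: ALLOW
  req#2 t=10ms: ALLOW
  req#3 t=11ms: ALLOW
  req#4 t=14ms: ALLOW
  req#5 t=18ms: ALLOW
  req#6 t=19ms: DENY
  req#7 t=21ms: DENY
  req#8 t=27ms: ALLOW
  req#9 t=29ms: ALLOW
  req#10 t=30ms: ALLOW
  req#11 t=30ms: ALLOW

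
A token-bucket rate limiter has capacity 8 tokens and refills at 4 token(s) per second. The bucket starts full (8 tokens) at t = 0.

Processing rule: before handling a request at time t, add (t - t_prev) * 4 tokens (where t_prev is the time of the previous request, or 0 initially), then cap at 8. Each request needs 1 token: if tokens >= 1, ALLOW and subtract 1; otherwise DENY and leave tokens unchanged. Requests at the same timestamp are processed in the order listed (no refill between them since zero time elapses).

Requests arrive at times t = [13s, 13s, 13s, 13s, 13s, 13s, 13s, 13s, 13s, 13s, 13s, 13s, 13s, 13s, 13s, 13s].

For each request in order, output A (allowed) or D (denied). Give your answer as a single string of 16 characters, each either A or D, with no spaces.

Simulating step by step:
  req#1 t=13s: ALLOW
  req#2 t=13s: ALLOW
  req#3 t=13s: ALLOW
  req#4 t=13s: ALLOW
  req#5 t=13s: ALLOW
  req#6 t=13s: ALLOW
  req#7 t=13s: ALLOW
  req#8 t=13s: ALLOW
  req#9 t=13s: DENY
  req#10 t=13s: DENY
  req#11 t=13s: DENY
  req#12 t=13s: DENY
  req#13 t=13s: DENY
  req#14 t=13s: DENY
  req#15 t=13s: DENY
  req#16 t=13s: DENY

Answer: AAAAAAAADDDDDDDD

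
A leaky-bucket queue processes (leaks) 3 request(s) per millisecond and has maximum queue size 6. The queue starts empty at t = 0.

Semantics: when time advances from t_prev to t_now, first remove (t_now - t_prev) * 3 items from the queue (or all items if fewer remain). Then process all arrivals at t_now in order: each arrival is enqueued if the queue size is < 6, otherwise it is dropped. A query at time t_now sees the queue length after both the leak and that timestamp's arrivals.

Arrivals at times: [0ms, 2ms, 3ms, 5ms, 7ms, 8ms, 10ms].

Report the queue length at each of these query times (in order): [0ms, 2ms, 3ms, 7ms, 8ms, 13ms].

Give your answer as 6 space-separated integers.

Queue lengths at query times:
  query t=0ms: backlog = 1
  query t=2ms: backlog = 1
  query t=3ms: backlog = 1
  query t=7ms: backlog = 1
  query t=8ms: backlog = 1
  query t=13ms: backlog = 0

Answer: 1 1 1 1 1 0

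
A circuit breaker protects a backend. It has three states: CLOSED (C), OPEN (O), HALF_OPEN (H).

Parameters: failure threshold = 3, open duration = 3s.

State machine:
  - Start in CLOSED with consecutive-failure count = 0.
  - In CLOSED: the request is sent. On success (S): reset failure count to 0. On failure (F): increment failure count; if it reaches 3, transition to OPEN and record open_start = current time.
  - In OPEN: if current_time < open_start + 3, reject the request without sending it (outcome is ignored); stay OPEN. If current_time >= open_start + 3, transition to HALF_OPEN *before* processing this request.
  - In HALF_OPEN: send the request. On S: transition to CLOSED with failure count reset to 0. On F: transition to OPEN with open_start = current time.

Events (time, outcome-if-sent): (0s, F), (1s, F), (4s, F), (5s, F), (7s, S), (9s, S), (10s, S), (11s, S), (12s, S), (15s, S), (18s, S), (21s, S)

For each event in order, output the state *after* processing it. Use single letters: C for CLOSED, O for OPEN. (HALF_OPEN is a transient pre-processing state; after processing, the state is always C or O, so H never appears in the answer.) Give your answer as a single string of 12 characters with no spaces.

Answer: CCOOCCCCCCCC

Derivation:
State after each event:
  event#1 t=0s outcome=F: state=CLOSED
  event#2 t=1s outcome=F: state=CLOSED
  event#3 t=4s outcome=F: state=OPEN
  event#4 t=5s outcome=F: state=OPEN
  event#5 t=7s outcome=S: state=CLOSED
  event#6 t=9s outcome=S: state=CLOSED
  event#7 t=10s outcome=S: state=CLOSED
  event#8 t=11s outcome=S: state=CLOSED
  event#9 t=12s outcome=S: state=CLOSED
  event#10 t=15s outcome=S: state=CLOSED
  event#11 t=18s outcome=S: state=CLOSED
  event#12 t=21s outcome=S: state=CLOSED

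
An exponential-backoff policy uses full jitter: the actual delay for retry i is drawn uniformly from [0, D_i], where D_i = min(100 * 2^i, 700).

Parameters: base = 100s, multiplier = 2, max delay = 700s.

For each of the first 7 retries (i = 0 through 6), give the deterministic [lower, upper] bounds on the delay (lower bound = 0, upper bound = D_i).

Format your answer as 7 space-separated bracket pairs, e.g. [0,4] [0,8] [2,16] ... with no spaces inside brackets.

Answer: [0,100] [0,200] [0,400] [0,700] [0,700] [0,700] [0,700]

Derivation:
Computing bounds per retry:
  i=0: D_i=min(100*2^0,700)=100, bounds=[0,100]
  i=1: D_i=min(100*2^1,700)=200, bounds=[0,200]
  i=2: D_i=min(100*2^2,700)=400, bounds=[0,400]
  i=3: D_i=min(100*2^3,700)=700, bounds=[0,700]
  i=4: D_i=min(100*2^4,700)=700, bounds=[0,700]
  i=5: D_i=min(100*2^5,700)=700, bounds=[0,700]
  i=6: D_i=min(100*2^6,700)=700, bounds=[0,700]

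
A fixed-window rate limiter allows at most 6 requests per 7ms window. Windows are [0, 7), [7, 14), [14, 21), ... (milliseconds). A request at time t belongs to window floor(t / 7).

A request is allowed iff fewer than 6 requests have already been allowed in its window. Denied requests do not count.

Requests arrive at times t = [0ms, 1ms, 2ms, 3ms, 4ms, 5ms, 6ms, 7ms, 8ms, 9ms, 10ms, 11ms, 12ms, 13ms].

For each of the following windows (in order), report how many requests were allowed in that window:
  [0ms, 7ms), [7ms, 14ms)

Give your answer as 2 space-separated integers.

Processing requests:
  req#1 t=0ms (window 0): ALLOW
  req#2 t=1ms (window 0): ALLOW
  req#3 t=2ms (window 0): ALLOW
  req#4 t=3ms (window 0): ALLOW
  req#5 t=4ms (window 0): ALLOW
  req#6 t=5ms (window 0): ALLOW
  req#7 t=6ms (window 0): DENY
  req#8 t=7ms (window 1): ALLOW
  req#9 t=8ms (window 1): ALLOW
  req#10 t=9ms (window 1): ALLOW
  req#11 t=10ms (window 1): ALLOW
  req#12 t=11ms (window 1): ALLOW
  req#13 t=12ms (window 1): ALLOW
  req#14 t=13ms (window 1): DENY

Allowed counts by window: 6 6

Answer: 6 6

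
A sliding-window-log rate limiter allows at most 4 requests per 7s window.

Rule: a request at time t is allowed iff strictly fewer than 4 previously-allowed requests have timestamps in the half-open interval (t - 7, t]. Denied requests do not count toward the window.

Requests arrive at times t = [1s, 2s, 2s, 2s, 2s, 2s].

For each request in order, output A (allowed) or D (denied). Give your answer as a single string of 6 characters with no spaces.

Answer: AAAADD

Derivation:
Tracking allowed requests in the window:
  req#1 t=1s: ALLOW
  req#2 t=2s: ALLOW
  req#3 t=2s: ALLOW
  req#4 t=2s: ALLOW
  req#5 t=2s: DENY
  req#6 t=2s: DENY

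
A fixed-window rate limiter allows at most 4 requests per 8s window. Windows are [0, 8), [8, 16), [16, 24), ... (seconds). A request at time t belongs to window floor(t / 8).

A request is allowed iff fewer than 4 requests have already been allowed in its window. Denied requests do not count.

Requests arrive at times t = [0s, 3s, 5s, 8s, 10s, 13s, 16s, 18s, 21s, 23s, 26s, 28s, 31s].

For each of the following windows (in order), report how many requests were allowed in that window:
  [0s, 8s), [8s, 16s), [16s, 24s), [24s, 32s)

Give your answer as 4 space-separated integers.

Processing requests:
  req#1 t=0s (window 0): ALLOW
  req#2 t=3s (window 0): ALLOW
  req#3 t=5s (window 0): ALLOW
  req#4 t=8s (window 1): ALLOW
  req#5 t=10s (window 1): ALLOW
  req#6 t=13s (window 1): ALLOW
  req#7 t=16s (window 2): ALLOW
  req#8 t=18s (window 2): ALLOW
  req#9 t=21s (window 2): ALLOW
  req#10 t=23s (window 2): ALLOW
  req#11 t=26s (window 3): ALLOW
  req#12 t=28s (window 3): ALLOW
  req#13 t=31s (window 3): ALLOW

Allowed counts by window: 3 3 4 3

Answer: 3 3 4 3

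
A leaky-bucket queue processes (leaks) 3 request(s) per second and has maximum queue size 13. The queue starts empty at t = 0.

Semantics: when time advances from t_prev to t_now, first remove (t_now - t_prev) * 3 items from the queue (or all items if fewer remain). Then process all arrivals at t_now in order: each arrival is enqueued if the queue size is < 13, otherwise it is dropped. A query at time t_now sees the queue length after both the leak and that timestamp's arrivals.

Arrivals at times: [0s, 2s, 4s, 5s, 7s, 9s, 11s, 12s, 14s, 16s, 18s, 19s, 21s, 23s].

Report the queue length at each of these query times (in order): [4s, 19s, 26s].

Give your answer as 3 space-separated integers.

Queue lengths at query times:
  query t=4s: backlog = 1
  query t=19s: backlog = 1
  query t=26s: backlog = 0

Answer: 1 1 0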